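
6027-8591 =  - 2564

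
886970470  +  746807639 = 1633778109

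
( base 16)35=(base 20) 2D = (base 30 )1n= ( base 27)1Q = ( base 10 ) 53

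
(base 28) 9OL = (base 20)J79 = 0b1111001000101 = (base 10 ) 7749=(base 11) 5905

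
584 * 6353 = 3710152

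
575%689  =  575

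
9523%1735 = 848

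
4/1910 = 2/955 = 0.00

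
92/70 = 46/35 = 1.31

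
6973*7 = 48811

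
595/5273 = 595/5273 = 0.11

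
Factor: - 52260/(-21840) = 67/28 = 2^(-2) * 7^( - 1 ) * 67^1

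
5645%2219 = 1207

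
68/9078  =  2/267 = 0.01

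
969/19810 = 969/19810 = 0.05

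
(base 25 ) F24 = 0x24d5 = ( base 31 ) 9p5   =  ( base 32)96L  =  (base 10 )9429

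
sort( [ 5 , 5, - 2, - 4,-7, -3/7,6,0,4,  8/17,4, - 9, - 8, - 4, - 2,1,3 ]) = [ - 9, - 8, - 7, - 4, - 4,-2, - 2, - 3/7, 0, 8/17,1,3,4, 4,5, 5,6] 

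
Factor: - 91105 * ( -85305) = 7771712025 = 3^1*5^2 * 7^1*11^2 * 19^1 * 47^1*137^1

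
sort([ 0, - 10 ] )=[ - 10,0 ] 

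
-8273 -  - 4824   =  -3449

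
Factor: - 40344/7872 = -2^( - 3)*41^1 = -41/8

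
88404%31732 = 24940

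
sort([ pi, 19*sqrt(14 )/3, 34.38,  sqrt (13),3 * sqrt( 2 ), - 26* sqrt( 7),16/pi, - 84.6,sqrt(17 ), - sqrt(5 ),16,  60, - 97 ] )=[ - 97, - 84.6, - 26 * sqrt( 7),-sqrt( 5 ),pi, sqrt(13 ), sqrt(  17), 3*sqrt(2 ), 16/pi,16, 19* sqrt(14)/3, 34.38, 60] 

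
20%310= 20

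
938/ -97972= - 67/6998 = - 0.01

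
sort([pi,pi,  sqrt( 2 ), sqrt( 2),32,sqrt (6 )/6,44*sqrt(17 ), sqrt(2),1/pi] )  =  [ 1/pi,  sqrt ( 6 )/6,sqrt( 2), sqrt( 2 ), sqrt(2), pi, pi,32, 44*sqrt (17)] 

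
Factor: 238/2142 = 3^(-2) = 1/9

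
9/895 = 9/895 = 0.01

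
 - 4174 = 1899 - 6073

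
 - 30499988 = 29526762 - 60026750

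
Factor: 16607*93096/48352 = 2^ ( - 2 )*3^3*431^1*1511^(- 1)*16607^1= 193255659/6044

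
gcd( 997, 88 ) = 1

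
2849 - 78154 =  - 75305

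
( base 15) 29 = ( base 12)33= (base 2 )100111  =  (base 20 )1j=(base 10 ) 39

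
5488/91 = 784/13=60.31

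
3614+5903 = 9517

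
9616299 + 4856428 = 14472727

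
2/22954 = 1/11477 = 0.00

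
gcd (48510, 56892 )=66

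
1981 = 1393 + 588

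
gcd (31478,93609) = 1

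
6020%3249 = 2771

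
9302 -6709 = 2593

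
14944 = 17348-2404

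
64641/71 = 64641/71 = 910.44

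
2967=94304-91337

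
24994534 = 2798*8933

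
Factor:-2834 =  - 2^1*13^1*109^1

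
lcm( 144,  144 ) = 144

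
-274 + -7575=  -  7849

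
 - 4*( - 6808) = 27232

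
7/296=7/296 =0.02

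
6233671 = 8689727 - 2456056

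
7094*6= 42564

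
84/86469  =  28/28823 = 0.00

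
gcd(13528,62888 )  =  8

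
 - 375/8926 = - 1 + 8551/8926 = - 0.04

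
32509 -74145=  - 41636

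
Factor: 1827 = 3^2 * 7^1*29^1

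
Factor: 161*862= 2^1*7^1* 23^1 * 431^1 = 138782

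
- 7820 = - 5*1564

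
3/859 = 3/859 = 0.00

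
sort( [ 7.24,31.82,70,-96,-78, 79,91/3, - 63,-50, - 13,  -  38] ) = [ - 96,-78, - 63, - 50, - 38,- 13,7.24, 91/3, 31.82,70, 79 ]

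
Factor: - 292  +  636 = 344 = 2^3*43^1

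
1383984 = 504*2746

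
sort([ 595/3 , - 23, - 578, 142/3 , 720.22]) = [  -  578, - 23, 142/3,595/3,720.22 ]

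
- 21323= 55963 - 77286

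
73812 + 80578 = 154390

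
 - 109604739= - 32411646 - 77193093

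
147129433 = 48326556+98802877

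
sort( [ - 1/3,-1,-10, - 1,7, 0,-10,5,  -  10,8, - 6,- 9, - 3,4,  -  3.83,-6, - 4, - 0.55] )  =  [ - 10,  -  10, - 10,-9, - 6,  -  6,  -  4 ,-3.83,-3,-1,-1, - 0.55, - 1/3, 0, 4,5,7, 8 ] 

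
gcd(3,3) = 3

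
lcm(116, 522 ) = 1044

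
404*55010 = 22224040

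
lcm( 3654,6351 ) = 266742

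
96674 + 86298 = 182972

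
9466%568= 378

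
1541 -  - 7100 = 8641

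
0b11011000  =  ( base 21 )A6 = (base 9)260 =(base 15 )E6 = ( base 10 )216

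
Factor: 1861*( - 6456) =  - 2^3*3^1 * 269^1*1861^1= -12014616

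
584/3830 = 292/1915 = 0.15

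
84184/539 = 84184/539 = 156.19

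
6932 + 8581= 15513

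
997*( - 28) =  -  27916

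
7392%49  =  42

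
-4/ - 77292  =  1/19323 = 0.00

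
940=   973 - 33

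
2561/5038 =2561/5038 = 0.51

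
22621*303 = 6854163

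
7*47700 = 333900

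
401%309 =92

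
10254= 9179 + 1075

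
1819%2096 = 1819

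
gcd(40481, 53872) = 7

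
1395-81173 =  -79778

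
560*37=20720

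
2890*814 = 2352460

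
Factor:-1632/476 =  - 2^3 * 3^1 * 7^(-1 )  =  - 24/7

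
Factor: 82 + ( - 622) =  - 2^2 * 3^3*5^1 = -540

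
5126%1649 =179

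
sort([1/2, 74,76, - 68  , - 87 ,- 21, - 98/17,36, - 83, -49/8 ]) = [  -  87, - 83 ,- 68 ,- 21, - 49/8, - 98/17,1/2,36 , 74, 76 ] 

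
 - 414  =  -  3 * 138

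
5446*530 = 2886380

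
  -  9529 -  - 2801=-6728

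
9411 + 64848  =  74259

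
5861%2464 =933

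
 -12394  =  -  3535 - 8859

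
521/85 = 521/85= 6.13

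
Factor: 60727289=7^1*8675327^1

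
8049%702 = 327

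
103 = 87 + 16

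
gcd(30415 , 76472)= 869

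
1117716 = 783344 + 334372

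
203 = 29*7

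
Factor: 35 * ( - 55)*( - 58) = 111650 =2^1 * 5^2*7^1*11^1*29^1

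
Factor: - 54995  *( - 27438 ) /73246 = 754476405/36623=3^1 *5^1*17^2*53^(-1 )*269^1*647^1*691^( - 1) 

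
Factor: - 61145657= - 461^1*132637^1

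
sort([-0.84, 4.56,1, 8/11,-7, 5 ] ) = [  -  7, - 0.84,8/11,1,4.56,5 ]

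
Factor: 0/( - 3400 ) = 0 = 0^1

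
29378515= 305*96323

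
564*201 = 113364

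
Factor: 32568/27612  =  46/39  =  2^1*3^( - 1) * 13^( - 1)*23^1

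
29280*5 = 146400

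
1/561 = 1/561 = 0.00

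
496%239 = 18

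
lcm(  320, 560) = 2240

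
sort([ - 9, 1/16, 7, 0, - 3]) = [ - 9,- 3, 0, 1/16, 7]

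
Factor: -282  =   - 2^1*3^1 * 47^1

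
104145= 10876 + 93269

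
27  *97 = 2619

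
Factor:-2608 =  - 2^4*163^1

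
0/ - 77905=0/1 =- 0.00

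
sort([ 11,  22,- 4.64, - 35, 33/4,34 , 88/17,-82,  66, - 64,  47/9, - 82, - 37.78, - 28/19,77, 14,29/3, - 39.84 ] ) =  [  -  82, - 82, - 64, - 39.84 ,  -  37.78, - 35, - 4.64, - 28/19,88/17, 47/9, 33/4, 29/3, 11, 14, 22 , 34,66 , 77 ]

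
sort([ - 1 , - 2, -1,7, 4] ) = [ - 2, - 1 , - 1,4 , 7 ]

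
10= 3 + 7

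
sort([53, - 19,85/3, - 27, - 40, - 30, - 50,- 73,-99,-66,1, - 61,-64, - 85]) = [ - 99,  -  85, - 73, - 66 ,- 64, - 61, - 50, - 40, - 30, - 27, - 19,1, 85/3, 53]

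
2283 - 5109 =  - 2826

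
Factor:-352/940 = -88/235 = -2^3*5^ ( - 1)*11^1*47^(-1)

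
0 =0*284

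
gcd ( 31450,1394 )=34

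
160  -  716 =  -556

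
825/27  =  275/9 = 30.56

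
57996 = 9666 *6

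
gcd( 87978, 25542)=2838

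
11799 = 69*171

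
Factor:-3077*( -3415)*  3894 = 40917976770 = 2^1* 3^1*5^1*11^1*17^1*59^1*181^1*683^1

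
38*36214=1376132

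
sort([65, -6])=[-6,65]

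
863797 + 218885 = 1082682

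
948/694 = 1 + 127/347 = 1.37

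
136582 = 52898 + 83684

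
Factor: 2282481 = 3^2*253609^1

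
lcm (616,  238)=10472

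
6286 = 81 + 6205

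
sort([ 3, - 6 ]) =[-6, 3] 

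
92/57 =92/57 = 1.61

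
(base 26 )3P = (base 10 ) 103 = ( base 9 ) 124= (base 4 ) 1213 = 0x67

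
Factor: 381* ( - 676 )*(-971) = 250086876 = 2^2*3^1*13^2*127^1*  971^1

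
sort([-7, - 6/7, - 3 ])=[ - 7, - 3, - 6/7 ] 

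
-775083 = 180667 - 955750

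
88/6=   44/3 =14.67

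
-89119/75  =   - 89119/75 = -1188.25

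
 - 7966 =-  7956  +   - 10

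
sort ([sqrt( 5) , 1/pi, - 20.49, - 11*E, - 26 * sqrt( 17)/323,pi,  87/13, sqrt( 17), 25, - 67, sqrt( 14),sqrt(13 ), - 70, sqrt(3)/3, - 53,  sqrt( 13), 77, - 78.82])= [ - 78.82, - 70,  -  67, - 53,-11*E, - 20.49, - 26*sqrt( 17)/323, 1/pi, sqrt(3)/3, sqrt( 5 ),  pi,sqrt(13 ),sqrt( 13), sqrt(14 ), sqrt(17 ),87/13, 25, 77]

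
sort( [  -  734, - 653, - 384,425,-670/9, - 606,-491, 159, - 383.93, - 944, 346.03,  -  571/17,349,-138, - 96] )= [ - 944,-734, - 653, - 606, - 491,-384 , - 383.93, - 138, - 96,-670/9, -571/17,159,346.03,349,425]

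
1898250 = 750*2531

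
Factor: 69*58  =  4002 = 2^1*3^1*23^1*29^1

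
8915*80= 713200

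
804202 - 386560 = 417642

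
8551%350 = 151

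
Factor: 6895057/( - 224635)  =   - 5^( - 1)*13^1*44927^( - 1)*530389^1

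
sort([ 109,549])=[ 109,549]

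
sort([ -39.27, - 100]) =[ - 100,-39.27]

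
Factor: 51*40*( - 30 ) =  -61200  =  -  2^4*3^2*5^2*17^1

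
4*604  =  2416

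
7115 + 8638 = 15753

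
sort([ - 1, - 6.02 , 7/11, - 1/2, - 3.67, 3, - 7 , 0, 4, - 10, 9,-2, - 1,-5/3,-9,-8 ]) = [ - 10,- 9,- 8, - 7,-6.02,  -  3.67, - 2,-5/3,-1, - 1,-1/2, 0, 7/11,  3, 4, 9]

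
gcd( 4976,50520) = 8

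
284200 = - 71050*( - 4)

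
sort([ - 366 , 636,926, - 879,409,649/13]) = [ - 879,  -  366, 649/13, 409,  636,926 ]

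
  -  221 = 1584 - 1805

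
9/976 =9/976 = 0.01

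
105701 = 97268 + 8433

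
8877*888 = 7882776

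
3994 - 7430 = - 3436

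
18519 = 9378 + 9141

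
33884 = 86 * 394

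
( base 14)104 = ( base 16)C8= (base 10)200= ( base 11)172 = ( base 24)88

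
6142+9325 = 15467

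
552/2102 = 276/1051 = 0.26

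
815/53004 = 815/53004   =  0.02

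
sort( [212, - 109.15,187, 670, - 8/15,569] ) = [ - 109.15, - 8/15, 187,212,  569, 670 ]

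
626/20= 31+3/10= 31.30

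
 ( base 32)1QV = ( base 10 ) 1887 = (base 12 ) 1113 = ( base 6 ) 12423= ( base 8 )3537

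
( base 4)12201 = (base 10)417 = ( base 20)10h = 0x1a1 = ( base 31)DE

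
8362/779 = 10 + 572/779 = 10.73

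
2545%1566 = 979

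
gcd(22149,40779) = 207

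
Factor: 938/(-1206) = -3^( - 2 ) * 7^1 = -7/9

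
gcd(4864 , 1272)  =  8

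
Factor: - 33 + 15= - 18 = - 2^1 * 3^2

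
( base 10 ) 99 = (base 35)2T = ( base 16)63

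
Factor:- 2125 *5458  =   - 2^1 * 5^3*17^1*2729^1 = -11598250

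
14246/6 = 7123/3 = 2374.33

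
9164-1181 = 7983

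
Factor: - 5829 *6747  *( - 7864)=309277460232 = 2^3* 3^2*13^1*29^1 * 67^1*173^1*983^1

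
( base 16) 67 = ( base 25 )43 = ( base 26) 3P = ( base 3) 10211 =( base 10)103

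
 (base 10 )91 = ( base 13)70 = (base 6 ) 231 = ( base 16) 5B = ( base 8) 133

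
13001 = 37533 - 24532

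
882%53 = 34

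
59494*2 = 118988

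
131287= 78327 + 52960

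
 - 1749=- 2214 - -465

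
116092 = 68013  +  48079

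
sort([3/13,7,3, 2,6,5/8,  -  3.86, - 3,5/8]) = [  -  3.86 ,  -  3,  3/13, 5/8 , 5/8,  2 , 3,6,7 ] 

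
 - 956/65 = -15 + 19/65 = - 14.71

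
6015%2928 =159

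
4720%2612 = 2108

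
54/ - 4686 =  - 9/781 = - 0.01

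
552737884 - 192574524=360163360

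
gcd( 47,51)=1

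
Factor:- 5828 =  - 2^2*31^1*47^1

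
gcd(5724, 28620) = 5724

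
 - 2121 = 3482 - 5603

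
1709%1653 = 56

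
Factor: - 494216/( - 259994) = 2^2 * 7^( - 3)*163^1 = 652/343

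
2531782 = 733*3454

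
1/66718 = 1/66718=0.00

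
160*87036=13925760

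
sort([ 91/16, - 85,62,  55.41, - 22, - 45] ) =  [-85,-45, - 22,91/16,55.41,62]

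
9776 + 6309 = 16085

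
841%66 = 49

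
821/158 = 5 + 31/158 = 5.20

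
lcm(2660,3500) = 66500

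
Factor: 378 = 2^1*3^3*7^1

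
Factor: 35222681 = 13^1*61^1 * 44417^1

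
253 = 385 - 132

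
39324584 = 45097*872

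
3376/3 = 1125+1/3 = 1125.33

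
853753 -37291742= - 36437989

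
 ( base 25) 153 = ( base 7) 2124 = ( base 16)2f1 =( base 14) 3BB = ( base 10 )753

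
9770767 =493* 19819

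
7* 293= 2051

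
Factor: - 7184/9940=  - 2^2 * 5^( - 1 ) * 7^(-1 ) * 71^(  -  1)*449^1=- 1796/2485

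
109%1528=109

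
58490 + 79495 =137985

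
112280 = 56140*2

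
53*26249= 1391197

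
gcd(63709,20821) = 1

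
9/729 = 1/81 = 0.01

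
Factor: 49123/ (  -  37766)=-2^(-1)*23^( - 1) * 821^( - 1 )*49123^1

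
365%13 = 1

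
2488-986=1502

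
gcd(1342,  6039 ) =671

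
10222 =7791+2431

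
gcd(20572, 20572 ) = 20572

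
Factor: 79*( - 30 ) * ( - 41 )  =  2^1 * 3^1*5^1*41^1*79^1 = 97170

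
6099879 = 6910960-811081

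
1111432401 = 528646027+582786374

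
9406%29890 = 9406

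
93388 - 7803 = 85585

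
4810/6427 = 4810/6427 = 0.75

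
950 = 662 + 288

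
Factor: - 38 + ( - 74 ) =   -  112 = - 2^4 *7^1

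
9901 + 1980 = 11881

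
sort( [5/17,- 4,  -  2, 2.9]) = [ - 4, - 2, 5/17,2.9]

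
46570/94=495 + 20/47 = 495.43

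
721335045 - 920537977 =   -  199202932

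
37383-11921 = 25462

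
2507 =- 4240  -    -  6747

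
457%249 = 208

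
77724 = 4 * 19431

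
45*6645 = 299025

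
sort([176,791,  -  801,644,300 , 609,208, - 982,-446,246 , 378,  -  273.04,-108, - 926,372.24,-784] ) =[ - 982,-926, - 801, - 784,-446,-273.04, - 108, 176, 208,246 , 300,372.24, 378,609  ,  644,791]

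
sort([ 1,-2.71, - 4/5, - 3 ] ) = [ - 3, - 2.71, - 4/5, 1] 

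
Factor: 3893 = 17^1 * 229^1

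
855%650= 205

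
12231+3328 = 15559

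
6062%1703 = 953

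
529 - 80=449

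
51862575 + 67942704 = 119805279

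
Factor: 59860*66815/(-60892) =-999886475/15223  =  -5^2*7^1*13^( - 1)*23^1*41^1 * 73^1 * 83^1*1171^( - 1)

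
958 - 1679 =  - 721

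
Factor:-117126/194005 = -2^1*3^5*5^( - 1)*7^(-1 ) *23^( -1) = - 486/805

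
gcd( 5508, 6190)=2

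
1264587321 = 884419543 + 380167778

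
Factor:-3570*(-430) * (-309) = -474345900 = - 2^2*3^2*5^2*7^1*17^1*43^1*103^1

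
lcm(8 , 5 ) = 40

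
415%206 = 3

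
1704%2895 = 1704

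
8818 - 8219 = 599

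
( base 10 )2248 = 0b100011001000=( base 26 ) 38c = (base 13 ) 103C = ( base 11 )1764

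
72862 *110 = 8014820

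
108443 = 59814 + 48629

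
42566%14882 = 12802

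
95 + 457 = 552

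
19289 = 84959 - 65670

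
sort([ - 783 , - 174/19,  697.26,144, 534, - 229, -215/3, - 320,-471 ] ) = [ - 783,-471,-320 ,-229,-215/3,-174/19,144,534, 697.26 ]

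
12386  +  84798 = 97184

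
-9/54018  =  -1 + 6001/6002  =  - 0.00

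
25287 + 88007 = 113294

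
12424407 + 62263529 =74687936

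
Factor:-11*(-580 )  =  2^2*5^1*11^1 * 29^1 = 6380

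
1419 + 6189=7608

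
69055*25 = 1726375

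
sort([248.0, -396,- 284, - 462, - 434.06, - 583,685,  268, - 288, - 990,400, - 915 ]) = [ - 990, - 915, - 583 , - 462, - 434.06,  -  396, - 288,  -  284, 248.0,268, 400,685] 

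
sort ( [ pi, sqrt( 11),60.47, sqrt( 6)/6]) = [sqrt( 6 ) /6 , pi, sqrt(11), 60.47 ] 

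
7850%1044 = 542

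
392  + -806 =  - 414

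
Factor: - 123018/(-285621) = 2^1*7^ ( - 1)*67^ ( - 1)*101^1 = 202/469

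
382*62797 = 23988454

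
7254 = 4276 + 2978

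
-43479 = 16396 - 59875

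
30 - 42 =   -  12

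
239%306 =239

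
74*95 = 7030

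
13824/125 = 110 + 74/125 = 110.59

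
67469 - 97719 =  -30250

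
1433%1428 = 5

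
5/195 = 1/39 = 0.03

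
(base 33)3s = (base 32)3v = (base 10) 127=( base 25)52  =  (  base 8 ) 177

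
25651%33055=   25651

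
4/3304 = 1/826=0.00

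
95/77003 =95/77003 = 0.00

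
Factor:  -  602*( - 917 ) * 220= 2^3*5^1  *7^2 * 11^1 * 43^1*131^1 =121447480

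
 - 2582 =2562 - 5144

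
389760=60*6496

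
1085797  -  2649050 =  - 1563253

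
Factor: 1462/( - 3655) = - 2/5 =- 2^1*5^( - 1)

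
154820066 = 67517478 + 87302588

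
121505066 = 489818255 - 368313189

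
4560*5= 22800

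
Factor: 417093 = 3^1*41^1 * 3391^1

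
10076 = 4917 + 5159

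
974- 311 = 663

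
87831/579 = 29277/193 = 151.69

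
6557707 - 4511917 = 2045790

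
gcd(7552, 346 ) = 2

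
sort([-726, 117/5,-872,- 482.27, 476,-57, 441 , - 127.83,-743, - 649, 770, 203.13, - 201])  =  [ - 872, - 743 ,  -  726,-649,-482.27,- 201,-127.83,-57, 117/5,203.13, 441, 476, 770]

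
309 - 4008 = -3699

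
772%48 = 4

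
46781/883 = 52 + 865/883 = 52.98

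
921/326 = 2+269/326 = 2.83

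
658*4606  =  3030748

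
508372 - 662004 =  - 153632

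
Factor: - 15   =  -3^1* 5^1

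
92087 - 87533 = 4554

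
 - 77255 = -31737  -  45518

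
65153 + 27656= 92809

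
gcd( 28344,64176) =24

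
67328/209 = 67328/209= 322.14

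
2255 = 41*55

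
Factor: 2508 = 2^2*3^1*11^1*19^1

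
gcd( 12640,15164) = 4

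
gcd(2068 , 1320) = 44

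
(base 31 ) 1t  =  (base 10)60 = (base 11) 55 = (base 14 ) 44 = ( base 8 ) 74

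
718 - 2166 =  - 1448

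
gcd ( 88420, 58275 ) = 5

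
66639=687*97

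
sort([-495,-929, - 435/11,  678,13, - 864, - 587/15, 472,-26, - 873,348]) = [ - 929, - 873, -864, - 495, - 435/11, - 587/15, -26,13,348, 472,678]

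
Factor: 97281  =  3^4*1201^1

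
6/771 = 2/257 = 0.01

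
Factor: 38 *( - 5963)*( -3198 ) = 724647612 = 2^2* 3^1*13^1* 19^1*41^1*67^1*89^1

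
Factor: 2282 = 2^1*7^1*163^1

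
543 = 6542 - 5999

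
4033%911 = 389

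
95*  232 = 22040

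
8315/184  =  8315/184 = 45.19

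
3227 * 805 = 2597735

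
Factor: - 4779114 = -2^1 * 3^1*419^1 * 1901^1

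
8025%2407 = 804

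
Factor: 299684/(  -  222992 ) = - 2^( - 2 )*7^1*139^1*181^( - 1)=- 973/724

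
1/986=1/986 = 0.00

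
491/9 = 491/9 = 54.56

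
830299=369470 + 460829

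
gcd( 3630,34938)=6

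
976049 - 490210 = 485839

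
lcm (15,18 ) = 90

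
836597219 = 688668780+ 147928439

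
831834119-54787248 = 777046871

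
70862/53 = 70862/53 = 1337.02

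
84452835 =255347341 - 170894506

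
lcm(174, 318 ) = 9222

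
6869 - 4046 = 2823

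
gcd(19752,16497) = 3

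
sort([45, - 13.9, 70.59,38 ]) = [ - 13.9, 38, 45, 70.59]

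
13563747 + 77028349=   90592096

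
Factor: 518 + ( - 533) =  - 15 =-3^1 * 5^1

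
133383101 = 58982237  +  74400864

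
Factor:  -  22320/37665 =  -16/27 = - 2^4*3^( - 3)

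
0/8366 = 0   =  0.00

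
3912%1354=1204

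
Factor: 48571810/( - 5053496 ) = -48865/5084 = - 2^( - 2) * 5^1*29^1*31^ ( - 1 )*41^ ( - 1 )*337^1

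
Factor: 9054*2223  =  20127042 = 2^1*3^4*13^1*19^1*503^1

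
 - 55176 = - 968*57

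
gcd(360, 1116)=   36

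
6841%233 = 84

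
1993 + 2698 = 4691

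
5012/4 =1253 =1253.00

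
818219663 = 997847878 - 179628215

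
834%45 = 24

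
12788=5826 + 6962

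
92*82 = 7544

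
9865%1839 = 670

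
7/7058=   7/7058 = 0.00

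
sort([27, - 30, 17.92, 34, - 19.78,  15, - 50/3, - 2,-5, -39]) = [ - 39, - 30 , - 19.78,- 50/3,-5, - 2, 15, 17.92,27,34 ]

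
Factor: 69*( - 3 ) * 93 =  - 19251 = - 3^3*23^1 * 31^1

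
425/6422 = 425/6422  =  0.07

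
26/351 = 2/27 = 0.07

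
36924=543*68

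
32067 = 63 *509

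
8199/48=170 + 13/16 = 170.81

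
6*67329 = 403974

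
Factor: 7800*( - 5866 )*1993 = -91189316400 =- 2^4*3^1*5^2*7^1* 13^1*419^1* 1993^1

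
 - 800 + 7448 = 6648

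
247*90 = 22230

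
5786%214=8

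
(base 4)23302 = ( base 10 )754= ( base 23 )19i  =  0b1011110010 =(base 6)3254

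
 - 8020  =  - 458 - 7562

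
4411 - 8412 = -4001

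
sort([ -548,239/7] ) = [ - 548,239/7 ]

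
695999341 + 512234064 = 1208233405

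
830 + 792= 1622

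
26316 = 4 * 6579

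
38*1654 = 62852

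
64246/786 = 81 + 290/393 = 81.74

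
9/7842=3/2614 = 0.00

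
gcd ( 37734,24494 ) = 662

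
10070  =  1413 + 8657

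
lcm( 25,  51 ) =1275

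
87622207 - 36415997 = 51206210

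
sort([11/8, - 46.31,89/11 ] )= [ - 46.31,11/8,89/11 ] 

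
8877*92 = 816684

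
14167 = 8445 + 5722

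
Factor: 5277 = 3^1*1759^1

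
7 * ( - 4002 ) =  - 28014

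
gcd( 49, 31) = 1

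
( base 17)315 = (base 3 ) 1012221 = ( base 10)889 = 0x379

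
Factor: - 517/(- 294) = 2^(  -  1)*3^( - 1)*7^ ( - 2) * 11^1*47^1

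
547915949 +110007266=657923215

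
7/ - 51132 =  - 7/51132 = - 0.00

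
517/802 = 517/802 = 0.64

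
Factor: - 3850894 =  - 2^1*127^1*15161^1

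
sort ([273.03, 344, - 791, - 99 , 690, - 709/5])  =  [-791,-709/5,-99, 273.03,344,690]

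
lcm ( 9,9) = 9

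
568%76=36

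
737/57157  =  737/57157 = 0.01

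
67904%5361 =3572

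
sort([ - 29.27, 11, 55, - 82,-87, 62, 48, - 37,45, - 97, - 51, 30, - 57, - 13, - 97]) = [  -  97,-97, - 87,-82, - 57,  -  51, - 37,- 29.27, - 13,11,30, 45, 48,  55 , 62]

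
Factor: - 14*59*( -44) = 36344= 2^3*7^1 * 11^1 * 59^1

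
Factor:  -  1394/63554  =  -17^1 * 41^1*43^( - 1) * 739^ (-1 ) = -697/31777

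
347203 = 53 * 6551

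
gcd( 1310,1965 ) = 655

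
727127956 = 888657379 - 161529423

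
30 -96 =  - 66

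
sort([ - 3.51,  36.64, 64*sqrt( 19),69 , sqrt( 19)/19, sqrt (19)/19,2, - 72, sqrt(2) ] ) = [ - 72, - 3.51,sqrt( 19)/19, sqrt (19) /19,sqrt( 2 ),  2,36.64,  69, 64*sqrt ( 19)]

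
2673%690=603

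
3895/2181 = 1  +  1714/2181 = 1.79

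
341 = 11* 31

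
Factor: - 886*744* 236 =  -2^6*3^1 * 31^1*59^1*443^1 = - 155567424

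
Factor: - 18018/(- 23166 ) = 7/9 = 3^( - 2)*7^1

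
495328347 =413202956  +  82125391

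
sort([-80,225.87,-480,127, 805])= [ - 480,-80,127,225.87,805] 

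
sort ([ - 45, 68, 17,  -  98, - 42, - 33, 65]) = [ - 98, - 45 , - 42, - 33, 17,65, 68]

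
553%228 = 97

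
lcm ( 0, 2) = 0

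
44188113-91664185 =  - 47476072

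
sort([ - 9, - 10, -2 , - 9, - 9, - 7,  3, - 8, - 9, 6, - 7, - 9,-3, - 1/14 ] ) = [ - 10, - 9, - 9, - 9, - 9 , - 9, - 8, - 7 , - 7, - 3,-2,  -  1/14, 3, 6 ]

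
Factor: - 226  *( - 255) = 2^1*3^1*5^1*17^1*113^1 = 57630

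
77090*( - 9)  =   - 693810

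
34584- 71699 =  - 37115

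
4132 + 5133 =9265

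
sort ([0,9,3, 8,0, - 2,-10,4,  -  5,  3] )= [  -  10,-5, - 2,0, 0,3,3,  4, 8,9] 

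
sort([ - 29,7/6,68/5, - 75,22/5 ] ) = [ - 75,  -  29,7/6,  22/5, 68/5] 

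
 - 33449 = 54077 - 87526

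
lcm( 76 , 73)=5548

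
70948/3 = 70948/3 = 23649.33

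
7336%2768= 1800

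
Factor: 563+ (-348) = 215 = 5^1*43^1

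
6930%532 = 14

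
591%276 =39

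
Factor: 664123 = 664123^1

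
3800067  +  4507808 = 8307875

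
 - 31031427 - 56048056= - 87079483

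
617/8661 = 617/8661 = 0.07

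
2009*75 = 150675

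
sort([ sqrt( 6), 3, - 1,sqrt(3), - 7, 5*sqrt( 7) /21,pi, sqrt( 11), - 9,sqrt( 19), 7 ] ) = [ - 9, - 7, - 1, 5 * sqrt( 7)/21, sqrt(3), sqrt( 6), 3,pi,sqrt (11), sqrt( 19 ), 7] 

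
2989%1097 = 795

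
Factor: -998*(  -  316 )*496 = 2^7*31^1*79^1*499^1 = 156422528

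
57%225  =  57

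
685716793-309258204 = 376458589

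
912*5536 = 5048832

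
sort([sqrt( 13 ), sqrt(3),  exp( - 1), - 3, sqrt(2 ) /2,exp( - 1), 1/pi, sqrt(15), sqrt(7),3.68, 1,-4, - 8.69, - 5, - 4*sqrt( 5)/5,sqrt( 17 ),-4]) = [- 8.69 , -5, - 4, - 4,  -  3, - 4*sqrt( 5)/5, 1/pi, exp( - 1), exp(  -  1 ), sqrt(2)/2, 1,sqrt(3),sqrt( 7 ),sqrt(13), 3.68, sqrt( 15 ),  sqrt( 17) ]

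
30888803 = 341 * 90583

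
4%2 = 0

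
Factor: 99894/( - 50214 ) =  - 16649/8369 = - 8369^(- 1 ) * 16649^1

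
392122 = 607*646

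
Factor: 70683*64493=3^1*11^2*13^1*41^1*23561^1 = 4558558719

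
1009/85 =1009/85= 11.87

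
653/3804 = 653/3804 = 0.17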